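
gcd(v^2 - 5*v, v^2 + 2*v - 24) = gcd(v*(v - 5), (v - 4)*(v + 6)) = 1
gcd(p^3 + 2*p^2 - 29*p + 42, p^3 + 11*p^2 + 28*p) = p + 7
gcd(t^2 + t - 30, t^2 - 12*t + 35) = t - 5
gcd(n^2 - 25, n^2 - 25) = n^2 - 25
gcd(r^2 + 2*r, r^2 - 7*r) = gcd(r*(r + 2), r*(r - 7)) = r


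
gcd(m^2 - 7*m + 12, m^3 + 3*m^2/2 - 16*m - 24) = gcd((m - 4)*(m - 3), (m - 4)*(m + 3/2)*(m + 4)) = m - 4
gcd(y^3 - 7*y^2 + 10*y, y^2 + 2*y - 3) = 1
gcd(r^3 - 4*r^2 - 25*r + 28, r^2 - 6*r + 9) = 1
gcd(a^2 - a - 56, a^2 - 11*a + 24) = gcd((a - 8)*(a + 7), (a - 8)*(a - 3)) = a - 8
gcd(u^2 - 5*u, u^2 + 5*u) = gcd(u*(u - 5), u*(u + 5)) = u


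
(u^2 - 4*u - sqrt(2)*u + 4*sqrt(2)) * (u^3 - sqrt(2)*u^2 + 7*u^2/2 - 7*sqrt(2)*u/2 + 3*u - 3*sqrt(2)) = u^5 - 2*sqrt(2)*u^4 - u^4/2 - 9*u^3 + sqrt(2)*u^3 - 13*u^2 + 22*sqrt(2)*u^2 - 22*u + 24*sqrt(2)*u - 24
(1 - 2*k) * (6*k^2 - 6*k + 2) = -12*k^3 + 18*k^2 - 10*k + 2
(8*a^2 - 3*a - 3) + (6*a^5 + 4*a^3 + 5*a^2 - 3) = 6*a^5 + 4*a^3 + 13*a^2 - 3*a - 6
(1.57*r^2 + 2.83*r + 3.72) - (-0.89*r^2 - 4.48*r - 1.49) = 2.46*r^2 + 7.31*r + 5.21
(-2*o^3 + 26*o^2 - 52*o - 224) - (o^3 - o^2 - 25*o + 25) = -3*o^3 + 27*o^2 - 27*o - 249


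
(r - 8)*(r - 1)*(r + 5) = r^3 - 4*r^2 - 37*r + 40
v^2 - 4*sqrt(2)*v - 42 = (v - 7*sqrt(2))*(v + 3*sqrt(2))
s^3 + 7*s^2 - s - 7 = (s - 1)*(s + 1)*(s + 7)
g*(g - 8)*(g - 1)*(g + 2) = g^4 - 7*g^3 - 10*g^2 + 16*g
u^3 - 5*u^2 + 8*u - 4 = (u - 2)^2*(u - 1)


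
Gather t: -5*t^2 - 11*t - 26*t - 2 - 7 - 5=-5*t^2 - 37*t - 14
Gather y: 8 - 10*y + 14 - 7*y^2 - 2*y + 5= -7*y^2 - 12*y + 27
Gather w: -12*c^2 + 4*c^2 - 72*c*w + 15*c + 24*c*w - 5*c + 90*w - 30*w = -8*c^2 + 10*c + w*(60 - 48*c)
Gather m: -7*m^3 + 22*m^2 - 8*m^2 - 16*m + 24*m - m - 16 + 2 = -7*m^3 + 14*m^2 + 7*m - 14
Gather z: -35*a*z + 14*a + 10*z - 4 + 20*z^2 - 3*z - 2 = 14*a + 20*z^2 + z*(7 - 35*a) - 6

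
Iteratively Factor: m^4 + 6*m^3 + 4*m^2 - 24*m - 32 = (m - 2)*(m^3 + 8*m^2 + 20*m + 16) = (m - 2)*(m + 2)*(m^2 + 6*m + 8) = (m - 2)*(m + 2)*(m + 4)*(m + 2)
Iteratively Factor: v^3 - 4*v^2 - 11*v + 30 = (v + 3)*(v^2 - 7*v + 10) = (v - 2)*(v + 3)*(v - 5)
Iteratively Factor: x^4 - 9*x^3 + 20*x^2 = (x - 4)*(x^3 - 5*x^2) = x*(x - 4)*(x^2 - 5*x) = x*(x - 5)*(x - 4)*(x)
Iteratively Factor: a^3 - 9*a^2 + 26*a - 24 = (a - 4)*(a^2 - 5*a + 6) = (a - 4)*(a - 2)*(a - 3)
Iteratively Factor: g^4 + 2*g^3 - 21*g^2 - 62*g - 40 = (g + 1)*(g^3 + g^2 - 22*g - 40) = (g - 5)*(g + 1)*(g^2 + 6*g + 8) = (g - 5)*(g + 1)*(g + 4)*(g + 2)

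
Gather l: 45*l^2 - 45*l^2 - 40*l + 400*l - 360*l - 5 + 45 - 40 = 0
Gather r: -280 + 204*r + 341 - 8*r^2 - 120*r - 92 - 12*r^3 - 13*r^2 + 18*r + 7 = -12*r^3 - 21*r^2 + 102*r - 24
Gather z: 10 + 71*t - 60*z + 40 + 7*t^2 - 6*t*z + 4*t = 7*t^2 + 75*t + z*(-6*t - 60) + 50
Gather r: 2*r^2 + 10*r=2*r^2 + 10*r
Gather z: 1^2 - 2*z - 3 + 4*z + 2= 2*z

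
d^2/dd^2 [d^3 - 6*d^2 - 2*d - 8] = 6*d - 12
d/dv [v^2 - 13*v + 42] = 2*v - 13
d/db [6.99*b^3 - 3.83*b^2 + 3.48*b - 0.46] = 20.97*b^2 - 7.66*b + 3.48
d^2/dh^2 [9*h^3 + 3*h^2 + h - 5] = 54*h + 6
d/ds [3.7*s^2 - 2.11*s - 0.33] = 7.4*s - 2.11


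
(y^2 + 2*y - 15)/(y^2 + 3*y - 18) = (y + 5)/(y + 6)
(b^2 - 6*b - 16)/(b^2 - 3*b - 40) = (b + 2)/(b + 5)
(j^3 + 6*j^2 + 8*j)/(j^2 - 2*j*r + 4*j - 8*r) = j*(-j - 2)/(-j + 2*r)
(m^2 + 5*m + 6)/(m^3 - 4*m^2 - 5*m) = (m^2 + 5*m + 6)/(m*(m^2 - 4*m - 5))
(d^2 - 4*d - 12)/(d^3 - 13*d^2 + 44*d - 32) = (d^2 - 4*d - 12)/(d^3 - 13*d^2 + 44*d - 32)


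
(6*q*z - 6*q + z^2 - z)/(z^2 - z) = (6*q + z)/z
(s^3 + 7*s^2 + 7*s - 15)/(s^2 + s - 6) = (s^2 + 4*s - 5)/(s - 2)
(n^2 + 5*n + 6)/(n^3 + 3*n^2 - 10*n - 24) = (n + 3)/(n^2 + n - 12)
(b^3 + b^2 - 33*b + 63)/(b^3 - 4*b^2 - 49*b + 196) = (b^2 - 6*b + 9)/(b^2 - 11*b + 28)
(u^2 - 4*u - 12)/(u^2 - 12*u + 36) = (u + 2)/(u - 6)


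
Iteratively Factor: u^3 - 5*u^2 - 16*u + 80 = (u + 4)*(u^2 - 9*u + 20) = (u - 4)*(u + 4)*(u - 5)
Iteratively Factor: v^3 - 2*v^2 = (v)*(v^2 - 2*v) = v^2*(v - 2)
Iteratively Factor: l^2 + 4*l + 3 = (l + 1)*(l + 3)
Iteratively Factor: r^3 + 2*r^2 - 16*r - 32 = (r + 2)*(r^2 - 16) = (r + 2)*(r + 4)*(r - 4)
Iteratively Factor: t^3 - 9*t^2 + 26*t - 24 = (t - 2)*(t^2 - 7*t + 12) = (t - 4)*(t - 2)*(t - 3)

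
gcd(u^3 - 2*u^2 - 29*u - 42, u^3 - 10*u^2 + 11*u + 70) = u^2 - 5*u - 14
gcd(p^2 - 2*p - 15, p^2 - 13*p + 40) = p - 5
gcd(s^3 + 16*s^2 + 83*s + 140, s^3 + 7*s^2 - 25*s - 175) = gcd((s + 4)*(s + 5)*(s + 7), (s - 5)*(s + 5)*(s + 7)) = s^2 + 12*s + 35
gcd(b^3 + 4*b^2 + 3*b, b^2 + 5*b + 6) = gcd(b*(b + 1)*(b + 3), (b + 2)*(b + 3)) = b + 3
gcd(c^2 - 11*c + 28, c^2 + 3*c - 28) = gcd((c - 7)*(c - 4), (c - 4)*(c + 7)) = c - 4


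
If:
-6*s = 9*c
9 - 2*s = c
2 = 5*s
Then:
No Solution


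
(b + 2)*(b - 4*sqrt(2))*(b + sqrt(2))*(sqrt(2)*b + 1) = sqrt(2)*b^4 - 5*b^3 + 2*sqrt(2)*b^3 - 11*sqrt(2)*b^2 - 10*b^2 - 22*sqrt(2)*b - 8*b - 16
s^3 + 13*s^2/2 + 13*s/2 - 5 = (s - 1/2)*(s + 2)*(s + 5)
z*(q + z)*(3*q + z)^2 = 9*q^3*z + 15*q^2*z^2 + 7*q*z^3 + z^4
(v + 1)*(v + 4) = v^2 + 5*v + 4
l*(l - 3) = l^2 - 3*l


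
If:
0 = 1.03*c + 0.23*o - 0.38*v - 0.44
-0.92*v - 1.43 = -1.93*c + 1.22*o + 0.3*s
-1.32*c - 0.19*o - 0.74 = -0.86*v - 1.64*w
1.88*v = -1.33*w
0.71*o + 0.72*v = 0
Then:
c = 0.05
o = 0.64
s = -5.12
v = -0.64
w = 0.90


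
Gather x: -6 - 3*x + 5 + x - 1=-2*x - 2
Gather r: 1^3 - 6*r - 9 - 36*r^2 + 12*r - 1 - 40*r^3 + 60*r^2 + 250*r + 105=-40*r^3 + 24*r^2 + 256*r + 96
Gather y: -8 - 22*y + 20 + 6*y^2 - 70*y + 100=6*y^2 - 92*y + 112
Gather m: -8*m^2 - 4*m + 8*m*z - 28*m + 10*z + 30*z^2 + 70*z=-8*m^2 + m*(8*z - 32) + 30*z^2 + 80*z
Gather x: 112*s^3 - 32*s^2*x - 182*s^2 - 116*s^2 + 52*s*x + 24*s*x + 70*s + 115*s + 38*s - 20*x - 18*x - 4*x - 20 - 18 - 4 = 112*s^3 - 298*s^2 + 223*s + x*(-32*s^2 + 76*s - 42) - 42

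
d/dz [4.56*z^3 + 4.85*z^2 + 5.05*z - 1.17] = 13.68*z^2 + 9.7*z + 5.05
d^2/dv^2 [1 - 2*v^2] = -4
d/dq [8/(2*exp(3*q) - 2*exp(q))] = 4*(1 - 3*exp(2*q))*exp(-q)/(1 - exp(2*q))^2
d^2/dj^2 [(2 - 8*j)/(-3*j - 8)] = -420/(3*j + 8)^3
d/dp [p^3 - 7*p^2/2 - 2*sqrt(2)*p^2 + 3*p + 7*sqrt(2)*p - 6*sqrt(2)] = 3*p^2 - 7*p - 4*sqrt(2)*p + 3 + 7*sqrt(2)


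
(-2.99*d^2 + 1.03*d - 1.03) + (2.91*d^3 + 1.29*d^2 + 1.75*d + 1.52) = 2.91*d^3 - 1.7*d^2 + 2.78*d + 0.49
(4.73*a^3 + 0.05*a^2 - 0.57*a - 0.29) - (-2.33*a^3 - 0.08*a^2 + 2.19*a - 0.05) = 7.06*a^3 + 0.13*a^2 - 2.76*a - 0.24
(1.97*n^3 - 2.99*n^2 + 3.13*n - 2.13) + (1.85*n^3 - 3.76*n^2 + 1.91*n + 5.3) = 3.82*n^3 - 6.75*n^2 + 5.04*n + 3.17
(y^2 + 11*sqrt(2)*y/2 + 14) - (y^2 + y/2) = -y/2 + 11*sqrt(2)*y/2 + 14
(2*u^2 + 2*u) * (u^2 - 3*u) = 2*u^4 - 4*u^3 - 6*u^2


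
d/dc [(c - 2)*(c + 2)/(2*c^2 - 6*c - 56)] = 3*(-c^2 - 16*c - 4)/(2*(c^4 - 6*c^3 - 47*c^2 + 168*c + 784))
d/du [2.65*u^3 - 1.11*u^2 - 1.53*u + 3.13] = 7.95*u^2 - 2.22*u - 1.53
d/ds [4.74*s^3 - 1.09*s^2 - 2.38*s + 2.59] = 14.22*s^2 - 2.18*s - 2.38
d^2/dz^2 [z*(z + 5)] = 2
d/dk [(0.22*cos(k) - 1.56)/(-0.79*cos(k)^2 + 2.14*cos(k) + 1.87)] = (-0.1738*cos(k)^2 + 2.4648*cos(k) - 3.7498)*sin(k)/(0.6241*cos(k)^4 - 3.3812*cos(k)^3 + 1.625*cos(k)^2 + 8.0036*cos(k) + 3.4969)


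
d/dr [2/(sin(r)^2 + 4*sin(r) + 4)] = -4*cos(r)/(sin(r) + 2)^3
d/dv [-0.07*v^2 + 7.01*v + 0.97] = 7.01 - 0.14*v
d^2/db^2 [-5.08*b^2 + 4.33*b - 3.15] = -10.1600000000000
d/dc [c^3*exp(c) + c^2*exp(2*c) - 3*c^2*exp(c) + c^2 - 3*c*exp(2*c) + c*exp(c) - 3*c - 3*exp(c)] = c^3*exp(c) + 2*c^2*exp(2*c) - 4*c*exp(2*c) - 5*c*exp(c) + 2*c - 3*exp(2*c) - 2*exp(c) - 3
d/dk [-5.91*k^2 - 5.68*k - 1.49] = -11.82*k - 5.68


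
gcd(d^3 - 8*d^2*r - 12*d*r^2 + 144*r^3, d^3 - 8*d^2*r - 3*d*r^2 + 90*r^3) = -d + 6*r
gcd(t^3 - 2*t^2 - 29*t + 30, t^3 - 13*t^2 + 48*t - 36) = t^2 - 7*t + 6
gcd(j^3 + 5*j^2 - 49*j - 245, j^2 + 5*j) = j + 5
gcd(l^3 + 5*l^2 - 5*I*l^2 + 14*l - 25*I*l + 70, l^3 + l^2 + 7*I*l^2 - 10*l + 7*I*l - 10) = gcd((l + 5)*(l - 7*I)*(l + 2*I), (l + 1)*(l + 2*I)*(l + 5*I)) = l + 2*I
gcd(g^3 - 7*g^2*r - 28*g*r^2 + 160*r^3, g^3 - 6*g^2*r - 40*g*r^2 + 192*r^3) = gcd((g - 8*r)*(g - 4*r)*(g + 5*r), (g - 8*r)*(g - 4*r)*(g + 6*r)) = g^2 - 12*g*r + 32*r^2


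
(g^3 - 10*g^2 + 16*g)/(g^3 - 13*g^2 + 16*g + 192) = g*(g - 2)/(g^2 - 5*g - 24)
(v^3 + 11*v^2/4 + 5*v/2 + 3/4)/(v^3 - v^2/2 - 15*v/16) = 4*(v^2 + 2*v + 1)/(v*(4*v - 5))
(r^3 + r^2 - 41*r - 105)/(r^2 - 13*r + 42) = (r^2 + 8*r + 15)/(r - 6)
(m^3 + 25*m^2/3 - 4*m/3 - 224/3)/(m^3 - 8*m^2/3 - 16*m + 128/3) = (m + 7)/(m - 4)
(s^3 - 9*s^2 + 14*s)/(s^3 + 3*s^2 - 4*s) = (s^2 - 9*s + 14)/(s^2 + 3*s - 4)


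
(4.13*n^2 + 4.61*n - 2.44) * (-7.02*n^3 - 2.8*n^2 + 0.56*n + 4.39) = -28.9926*n^5 - 43.9262*n^4 + 6.5336*n^3 + 27.5443*n^2 + 18.8715*n - 10.7116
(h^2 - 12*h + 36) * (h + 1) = h^3 - 11*h^2 + 24*h + 36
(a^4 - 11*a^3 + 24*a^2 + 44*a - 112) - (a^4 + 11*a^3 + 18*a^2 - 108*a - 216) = -22*a^3 + 6*a^2 + 152*a + 104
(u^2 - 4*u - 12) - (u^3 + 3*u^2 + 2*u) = -u^3 - 2*u^2 - 6*u - 12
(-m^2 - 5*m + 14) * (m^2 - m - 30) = -m^4 - 4*m^3 + 49*m^2 + 136*m - 420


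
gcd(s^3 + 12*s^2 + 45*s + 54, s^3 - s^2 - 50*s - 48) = s + 6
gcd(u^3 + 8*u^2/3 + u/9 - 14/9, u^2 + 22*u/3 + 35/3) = u + 7/3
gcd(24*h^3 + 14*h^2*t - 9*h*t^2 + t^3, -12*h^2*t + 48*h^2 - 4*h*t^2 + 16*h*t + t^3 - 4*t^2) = -6*h + t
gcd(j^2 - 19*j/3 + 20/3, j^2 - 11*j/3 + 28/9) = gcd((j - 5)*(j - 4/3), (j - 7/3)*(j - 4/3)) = j - 4/3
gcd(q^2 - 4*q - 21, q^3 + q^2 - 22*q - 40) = 1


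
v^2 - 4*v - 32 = (v - 8)*(v + 4)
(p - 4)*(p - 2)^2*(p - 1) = p^4 - 9*p^3 + 28*p^2 - 36*p + 16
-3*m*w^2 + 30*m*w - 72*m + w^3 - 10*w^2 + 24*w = (-3*m + w)*(w - 6)*(w - 4)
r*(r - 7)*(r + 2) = r^3 - 5*r^2 - 14*r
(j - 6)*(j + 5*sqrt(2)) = j^2 - 6*j + 5*sqrt(2)*j - 30*sqrt(2)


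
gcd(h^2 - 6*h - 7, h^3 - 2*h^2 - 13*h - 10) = h + 1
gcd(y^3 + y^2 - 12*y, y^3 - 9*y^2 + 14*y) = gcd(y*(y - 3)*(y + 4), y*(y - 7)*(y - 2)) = y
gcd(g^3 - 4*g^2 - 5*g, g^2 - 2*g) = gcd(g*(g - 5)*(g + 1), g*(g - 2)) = g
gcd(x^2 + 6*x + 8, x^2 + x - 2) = x + 2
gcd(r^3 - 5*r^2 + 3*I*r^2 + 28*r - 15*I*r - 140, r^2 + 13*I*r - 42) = r + 7*I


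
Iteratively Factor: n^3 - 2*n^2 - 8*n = (n + 2)*(n^2 - 4*n) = n*(n + 2)*(n - 4)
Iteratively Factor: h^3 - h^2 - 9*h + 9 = (h - 1)*(h^2 - 9) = (h - 1)*(h + 3)*(h - 3)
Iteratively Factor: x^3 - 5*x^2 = (x)*(x^2 - 5*x) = x^2*(x - 5)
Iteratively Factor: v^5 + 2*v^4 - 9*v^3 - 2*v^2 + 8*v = (v + 1)*(v^4 + v^3 - 10*v^2 + 8*v) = (v - 2)*(v + 1)*(v^3 + 3*v^2 - 4*v) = v*(v - 2)*(v + 1)*(v^2 + 3*v - 4) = v*(v - 2)*(v - 1)*(v + 1)*(v + 4)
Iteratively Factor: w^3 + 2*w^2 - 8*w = (w)*(w^2 + 2*w - 8) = w*(w - 2)*(w + 4)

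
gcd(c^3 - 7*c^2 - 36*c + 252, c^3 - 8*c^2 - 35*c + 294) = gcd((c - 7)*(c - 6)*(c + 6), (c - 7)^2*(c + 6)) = c^2 - c - 42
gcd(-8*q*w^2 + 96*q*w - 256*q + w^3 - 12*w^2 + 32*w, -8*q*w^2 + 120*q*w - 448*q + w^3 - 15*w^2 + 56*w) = 8*q*w - 64*q - w^2 + 8*w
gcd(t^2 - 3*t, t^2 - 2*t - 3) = t - 3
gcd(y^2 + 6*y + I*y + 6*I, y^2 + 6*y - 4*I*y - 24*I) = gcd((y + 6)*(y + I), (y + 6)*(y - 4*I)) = y + 6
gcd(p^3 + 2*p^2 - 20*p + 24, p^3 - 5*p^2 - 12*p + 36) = p - 2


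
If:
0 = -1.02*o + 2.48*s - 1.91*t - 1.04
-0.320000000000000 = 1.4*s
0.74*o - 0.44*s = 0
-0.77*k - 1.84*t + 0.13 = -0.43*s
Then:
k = 1.88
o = -0.14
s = -0.23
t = -0.77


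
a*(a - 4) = a^2 - 4*a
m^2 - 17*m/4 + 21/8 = (m - 7/2)*(m - 3/4)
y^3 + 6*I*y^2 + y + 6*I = (y - I)*(y + I)*(y + 6*I)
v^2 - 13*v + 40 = (v - 8)*(v - 5)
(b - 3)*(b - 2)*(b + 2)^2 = b^4 - b^3 - 10*b^2 + 4*b + 24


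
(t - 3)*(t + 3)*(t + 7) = t^3 + 7*t^2 - 9*t - 63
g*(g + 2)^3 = g^4 + 6*g^3 + 12*g^2 + 8*g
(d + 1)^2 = d^2 + 2*d + 1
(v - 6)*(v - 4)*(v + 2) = v^3 - 8*v^2 + 4*v + 48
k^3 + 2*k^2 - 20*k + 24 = (k - 2)^2*(k + 6)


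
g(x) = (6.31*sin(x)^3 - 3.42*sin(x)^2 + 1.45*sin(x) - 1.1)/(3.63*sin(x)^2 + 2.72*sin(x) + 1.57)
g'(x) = (-7.26*sin(x)*cos(x) - 2.72*cos(x))*(6.31*sin(x)^3 - 3.42*sin(x)^2 + 1.45*sin(x) - 1.1)/(3.63*sin(x)^2 + 2.72*sin(x) + 1.57)^2 + (18.93*sin(x)^2*cos(x) - 6.84*sin(x)*cos(x) + 1.45*cos(x))/(3.63*sin(x)^2 + 2.72*sin(x) + 1.57) = (22.9053*sin(x)^4 + 34.3264*sin(x)^3 + 15.1542*sin(x)^2 - 2.7528*sin(x) + 5.2685)*cos(x)/(13.1769*sin(x)^4 + 19.7472*sin(x)^3 + 18.7966*sin(x)^2 + 8.5408*sin(x) + 2.4649)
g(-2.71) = -2.59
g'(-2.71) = -5.79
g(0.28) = -0.32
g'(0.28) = 0.93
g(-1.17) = -4.79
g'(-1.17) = 0.88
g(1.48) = 0.40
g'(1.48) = 0.11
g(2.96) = -0.42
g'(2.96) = -1.14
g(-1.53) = -4.95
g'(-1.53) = 0.08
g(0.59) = -0.06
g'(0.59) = 0.78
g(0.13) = -0.48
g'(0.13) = 1.32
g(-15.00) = -3.91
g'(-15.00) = -3.46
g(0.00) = -0.70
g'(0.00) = 2.14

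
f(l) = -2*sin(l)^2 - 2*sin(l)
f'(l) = -4*sin(l)*cos(l) - 2*cos(l) = -2*sin(2*l) - 2*cos(l)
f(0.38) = -1.02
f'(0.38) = -3.24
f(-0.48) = 0.50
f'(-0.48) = -0.14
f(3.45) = 0.42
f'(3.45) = 0.75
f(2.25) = -2.77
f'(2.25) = 3.21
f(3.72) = 0.50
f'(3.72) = -0.16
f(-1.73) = 0.02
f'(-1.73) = -0.31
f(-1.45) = 0.01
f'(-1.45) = 0.24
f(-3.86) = -2.18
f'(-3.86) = 3.49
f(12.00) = 0.50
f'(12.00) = 0.12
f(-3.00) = 0.24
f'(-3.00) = 1.42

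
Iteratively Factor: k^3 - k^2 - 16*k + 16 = (k - 1)*(k^2 - 16) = (k - 4)*(k - 1)*(k + 4)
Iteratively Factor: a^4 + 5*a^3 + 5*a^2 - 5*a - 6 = (a + 1)*(a^3 + 4*a^2 + a - 6) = (a + 1)*(a + 3)*(a^2 + a - 2) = (a + 1)*(a + 2)*(a + 3)*(a - 1)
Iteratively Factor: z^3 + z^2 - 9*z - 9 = (z - 3)*(z^2 + 4*z + 3) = (z - 3)*(z + 3)*(z + 1)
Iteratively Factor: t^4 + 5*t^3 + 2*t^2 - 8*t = (t - 1)*(t^3 + 6*t^2 + 8*t) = (t - 1)*(t + 4)*(t^2 + 2*t) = t*(t - 1)*(t + 4)*(t + 2)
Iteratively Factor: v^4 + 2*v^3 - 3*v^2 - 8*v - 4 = (v + 2)*(v^3 - 3*v - 2) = (v + 1)*(v + 2)*(v^2 - v - 2) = (v - 2)*(v + 1)*(v + 2)*(v + 1)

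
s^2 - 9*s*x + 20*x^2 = (s - 5*x)*(s - 4*x)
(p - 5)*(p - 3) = p^2 - 8*p + 15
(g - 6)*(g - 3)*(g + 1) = g^3 - 8*g^2 + 9*g + 18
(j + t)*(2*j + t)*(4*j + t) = 8*j^3 + 14*j^2*t + 7*j*t^2 + t^3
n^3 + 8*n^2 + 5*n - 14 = (n - 1)*(n + 2)*(n + 7)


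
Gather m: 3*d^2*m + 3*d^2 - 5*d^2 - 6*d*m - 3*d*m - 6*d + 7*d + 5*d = -2*d^2 + 6*d + m*(3*d^2 - 9*d)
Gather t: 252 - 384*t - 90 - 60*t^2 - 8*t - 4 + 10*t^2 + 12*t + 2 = -50*t^2 - 380*t + 160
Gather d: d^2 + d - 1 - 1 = d^2 + d - 2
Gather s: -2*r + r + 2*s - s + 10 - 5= -r + s + 5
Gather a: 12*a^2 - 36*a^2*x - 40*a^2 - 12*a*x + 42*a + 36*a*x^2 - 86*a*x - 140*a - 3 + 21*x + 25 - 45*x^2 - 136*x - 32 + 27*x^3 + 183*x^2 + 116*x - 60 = a^2*(-36*x - 28) + a*(36*x^2 - 98*x - 98) + 27*x^3 + 138*x^2 + x - 70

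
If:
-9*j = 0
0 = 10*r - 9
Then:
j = 0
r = 9/10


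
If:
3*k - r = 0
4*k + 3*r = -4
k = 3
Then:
No Solution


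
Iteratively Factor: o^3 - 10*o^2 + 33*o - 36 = (o - 3)*(o^2 - 7*o + 12) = (o - 3)^2*(o - 4)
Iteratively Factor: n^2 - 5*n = (n)*(n - 5)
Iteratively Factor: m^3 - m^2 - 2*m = (m - 2)*(m^2 + m) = (m - 2)*(m + 1)*(m)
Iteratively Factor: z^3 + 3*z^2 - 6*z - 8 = (z + 4)*(z^2 - z - 2) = (z - 2)*(z + 4)*(z + 1)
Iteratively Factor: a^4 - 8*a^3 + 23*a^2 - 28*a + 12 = (a - 3)*(a^3 - 5*a^2 + 8*a - 4) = (a - 3)*(a - 2)*(a^2 - 3*a + 2) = (a - 3)*(a - 2)^2*(a - 1)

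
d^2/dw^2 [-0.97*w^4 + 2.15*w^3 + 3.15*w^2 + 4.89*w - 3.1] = -11.64*w^2 + 12.9*w + 6.3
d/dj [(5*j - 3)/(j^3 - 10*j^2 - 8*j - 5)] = (-10*j^3 + 59*j^2 - 60*j - 49)/(j^6 - 20*j^5 + 84*j^4 + 150*j^3 + 164*j^2 + 80*j + 25)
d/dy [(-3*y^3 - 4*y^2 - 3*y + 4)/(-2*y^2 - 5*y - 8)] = 2*(3*y^4 + 15*y^3 + 43*y^2 + 40*y + 22)/(4*y^4 + 20*y^3 + 57*y^2 + 80*y + 64)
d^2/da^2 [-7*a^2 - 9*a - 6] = -14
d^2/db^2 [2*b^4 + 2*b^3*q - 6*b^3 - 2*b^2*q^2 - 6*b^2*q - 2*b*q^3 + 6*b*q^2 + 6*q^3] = 24*b^2 + 12*b*q - 36*b - 4*q^2 - 12*q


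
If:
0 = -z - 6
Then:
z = -6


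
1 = 1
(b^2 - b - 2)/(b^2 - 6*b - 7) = (b - 2)/(b - 7)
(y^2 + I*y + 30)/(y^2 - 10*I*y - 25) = (y + 6*I)/(y - 5*I)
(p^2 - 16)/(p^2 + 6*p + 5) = (p^2 - 16)/(p^2 + 6*p + 5)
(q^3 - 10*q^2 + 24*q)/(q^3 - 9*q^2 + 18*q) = (q - 4)/(q - 3)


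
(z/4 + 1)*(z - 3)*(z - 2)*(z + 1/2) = z^4/4 - z^3/8 - 29*z^2/8 + 17*z/4 + 3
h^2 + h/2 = h*(h + 1/2)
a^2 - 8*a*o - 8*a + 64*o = (a - 8)*(a - 8*o)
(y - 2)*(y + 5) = y^2 + 3*y - 10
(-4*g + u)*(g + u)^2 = -4*g^3 - 7*g^2*u - 2*g*u^2 + u^3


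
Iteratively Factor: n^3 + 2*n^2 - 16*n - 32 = (n - 4)*(n^2 + 6*n + 8) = (n - 4)*(n + 2)*(n + 4)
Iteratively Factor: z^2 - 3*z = (z - 3)*(z)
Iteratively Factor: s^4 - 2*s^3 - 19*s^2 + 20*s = (s)*(s^3 - 2*s^2 - 19*s + 20) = s*(s - 5)*(s^2 + 3*s - 4) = s*(s - 5)*(s + 4)*(s - 1)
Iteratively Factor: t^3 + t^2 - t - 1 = (t - 1)*(t^2 + 2*t + 1) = (t - 1)*(t + 1)*(t + 1)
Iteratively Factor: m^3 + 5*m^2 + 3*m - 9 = (m + 3)*(m^2 + 2*m - 3) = (m - 1)*(m + 3)*(m + 3)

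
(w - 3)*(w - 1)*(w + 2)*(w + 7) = w^4 + 5*w^3 - 19*w^2 - 29*w + 42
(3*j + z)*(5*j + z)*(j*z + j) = 15*j^3*z + 15*j^3 + 8*j^2*z^2 + 8*j^2*z + j*z^3 + j*z^2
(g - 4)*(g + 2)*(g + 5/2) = g^3 + g^2/2 - 13*g - 20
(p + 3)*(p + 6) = p^2 + 9*p + 18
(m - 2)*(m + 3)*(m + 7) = m^3 + 8*m^2 + m - 42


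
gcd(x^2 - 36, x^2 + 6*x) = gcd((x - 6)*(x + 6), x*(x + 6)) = x + 6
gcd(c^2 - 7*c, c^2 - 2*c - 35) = c - 7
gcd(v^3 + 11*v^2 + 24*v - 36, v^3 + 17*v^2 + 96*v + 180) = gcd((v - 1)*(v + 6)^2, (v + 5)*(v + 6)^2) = v^2 + 12*v + 36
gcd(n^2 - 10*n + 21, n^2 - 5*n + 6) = n - 3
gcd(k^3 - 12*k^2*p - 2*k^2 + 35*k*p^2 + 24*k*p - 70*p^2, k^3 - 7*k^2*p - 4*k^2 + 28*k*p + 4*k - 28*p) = -k^2 + 7*k*p + 2*k - 14*p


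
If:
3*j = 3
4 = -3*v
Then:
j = 1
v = -4/3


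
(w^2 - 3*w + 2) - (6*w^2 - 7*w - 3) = -5*w^2 + 4*w + 5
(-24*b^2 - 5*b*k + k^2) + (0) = -24*b^2 - 5*b*k + k^2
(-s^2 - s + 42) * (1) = -s^2 - s + 42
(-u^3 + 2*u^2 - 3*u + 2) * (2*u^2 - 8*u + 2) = -2*u^5 + 12*u^4 - 24*u^3 + 32*u^2 - 22*u + 4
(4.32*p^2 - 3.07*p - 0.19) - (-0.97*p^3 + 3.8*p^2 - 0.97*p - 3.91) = 0.97*p^3 + 0.52*p^2 - 2.1*p + 3.72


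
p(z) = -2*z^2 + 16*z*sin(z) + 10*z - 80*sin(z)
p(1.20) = -47.55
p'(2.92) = 34.30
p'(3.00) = 31.94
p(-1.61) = 84.39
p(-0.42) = 30.81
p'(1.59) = 20.68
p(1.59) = -43.71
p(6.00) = -16.47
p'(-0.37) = -74.41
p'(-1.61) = 4.60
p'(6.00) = -3.11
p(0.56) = -32.76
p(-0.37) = 27.10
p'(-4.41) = 87.75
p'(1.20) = -1.92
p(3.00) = 7.48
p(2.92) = 4.83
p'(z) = 16*z*cos(z) - 4*z + 16*sin(z) - 80*cos(z) + 10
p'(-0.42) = -74.03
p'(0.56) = -43.93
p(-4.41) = -226.72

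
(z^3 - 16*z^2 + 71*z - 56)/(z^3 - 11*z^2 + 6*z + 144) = (z^2 - 8*z + 7)/(z^2 - 3*z - 18)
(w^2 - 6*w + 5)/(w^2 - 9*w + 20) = (w - 1)/(w - 4)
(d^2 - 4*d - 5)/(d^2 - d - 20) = (d + 1)/(d + 4)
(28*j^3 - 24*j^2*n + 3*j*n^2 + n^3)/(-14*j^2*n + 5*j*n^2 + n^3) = (-2*j + n)/n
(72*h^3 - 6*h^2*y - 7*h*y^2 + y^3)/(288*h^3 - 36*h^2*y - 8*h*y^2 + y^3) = (-12*h^2 - h*y + y^2)/(-48*h^2 - 2*h*y + y^2)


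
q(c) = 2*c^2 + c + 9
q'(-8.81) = -34.24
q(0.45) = 9.86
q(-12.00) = 285.00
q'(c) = 4*c + 1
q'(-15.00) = -59.00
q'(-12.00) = -47.00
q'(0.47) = 2.88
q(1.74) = 16.80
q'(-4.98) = -18.92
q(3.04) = 30.52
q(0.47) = 9.91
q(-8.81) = 155.42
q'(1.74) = 7.96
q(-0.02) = 8.98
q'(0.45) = 2.80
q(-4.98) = 53.62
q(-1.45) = 11.76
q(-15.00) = 444.00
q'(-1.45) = -4.80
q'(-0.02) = 0.92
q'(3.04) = 13.16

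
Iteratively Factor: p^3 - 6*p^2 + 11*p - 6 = (p - 3)*(p^2 - 3*p + 2) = (p - 3)*(p - 2)*(p - 1)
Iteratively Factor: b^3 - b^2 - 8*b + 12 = (b - 2)*(b^2 + b - 6) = (b - 2)*(b + 3)*(b - 2)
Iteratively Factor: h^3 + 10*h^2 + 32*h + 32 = (h + 4)*(h^2 + 6*h + 8) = (h + 4)^2*(h + 2)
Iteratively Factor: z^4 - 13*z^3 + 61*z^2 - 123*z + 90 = (z - 3)*(z^3 - 10*z^2 + 31*z - 30) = (z - 3)*(z - 2)*(z^2 - 8*z + 15) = (z - 3)^2*(z - 2)*(z - 5)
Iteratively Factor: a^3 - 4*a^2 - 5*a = (a - 5)*(a^2 + a) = (a - 5)*(a + 1)*(a)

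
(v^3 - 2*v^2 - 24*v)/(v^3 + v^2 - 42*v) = (v + 4)/(v + 7)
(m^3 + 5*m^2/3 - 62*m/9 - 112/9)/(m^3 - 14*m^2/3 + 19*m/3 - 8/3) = (3*m^2 + 13*m + 14)/(3*(m^2 - 2*m + 1))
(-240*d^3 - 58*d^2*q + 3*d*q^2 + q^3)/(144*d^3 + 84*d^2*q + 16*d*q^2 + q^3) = (-40*d^2 - 3*d*q + q^2)/(24*d^2 + 10*d*q + q^2)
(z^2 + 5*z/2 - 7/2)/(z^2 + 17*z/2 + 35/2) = (z - 1)/(z + 5)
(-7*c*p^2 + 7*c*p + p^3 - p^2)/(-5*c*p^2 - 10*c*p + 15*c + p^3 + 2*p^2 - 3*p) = p*(-7*c + p)/(-5*c*p - 15*c + p^2 + 3*p)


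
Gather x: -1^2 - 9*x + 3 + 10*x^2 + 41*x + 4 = 10*x^2 + 32*x + 6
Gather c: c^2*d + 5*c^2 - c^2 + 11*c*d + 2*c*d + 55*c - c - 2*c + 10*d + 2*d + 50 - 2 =c^2*(d + 4) + c*(13*d + 52) + 12*d + 48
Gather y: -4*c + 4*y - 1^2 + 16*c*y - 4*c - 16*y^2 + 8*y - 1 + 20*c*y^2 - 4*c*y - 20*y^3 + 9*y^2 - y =-8*c - 20*y^3 + y^2*(20*c - 7) + y*(12*c + 11) - 2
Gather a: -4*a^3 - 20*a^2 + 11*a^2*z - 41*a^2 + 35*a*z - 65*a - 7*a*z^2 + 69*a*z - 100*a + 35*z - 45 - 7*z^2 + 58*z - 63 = -4*a^3 + a^2*(11*z - 61) + a*(-7*z^2 + 104*z - 165) - 7*z^2 + 93*z - 108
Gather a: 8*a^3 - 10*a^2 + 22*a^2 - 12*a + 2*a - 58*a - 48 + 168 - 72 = 8*a^3 + 12*a^2 - 68*a + 48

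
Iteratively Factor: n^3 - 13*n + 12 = (n - 3)*(n^2 + 3*n - 4) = (n - 3)*(n + 4)*(n - 1)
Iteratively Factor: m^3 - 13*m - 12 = (m - 4)*(m^2 + 4*m + 3) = (m - 4)*(m + 3)*(m + 1)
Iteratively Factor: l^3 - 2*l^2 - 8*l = (l - 4)*(l^2 + 2*l) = l*(l - 4)*(l + 2)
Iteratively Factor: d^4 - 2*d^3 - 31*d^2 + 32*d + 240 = (d + 4)*(d^3 - 6*d^2 - 7*d + 60) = (d - 5)*(d + 4)*(d^2 - d - 12) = (d - 5)*(d - 4)*(d + 4)*(d + 3)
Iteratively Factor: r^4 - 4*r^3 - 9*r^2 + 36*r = (r + 3)*(r^3 - 7*r^2 + 12*r) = (r - 4)*(r + 3)*(r^2 - 3*r) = (r - 4)*(r - 3)*(r + 3)*(r)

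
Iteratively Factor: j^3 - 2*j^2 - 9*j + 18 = (j - 3)*(j^2 + j - 6) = (j - 3)*(j - 2)*(j + 3)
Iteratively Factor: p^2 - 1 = (p - 1)*(p + 1)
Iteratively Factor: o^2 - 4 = (o - 2)*(o + 2)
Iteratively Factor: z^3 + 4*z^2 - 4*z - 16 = (z - 2)*(z^2 + 6*z + 8) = (z - 2)*(z + 2)*(z + 4)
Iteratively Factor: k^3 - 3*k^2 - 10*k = (k)*(k^2 - 3*k - 10) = k*(k - 5)*(k + 2)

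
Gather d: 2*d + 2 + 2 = 2*d + 4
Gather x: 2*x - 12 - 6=2*x - 18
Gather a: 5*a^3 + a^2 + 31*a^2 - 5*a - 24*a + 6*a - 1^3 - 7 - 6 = 5*a^3 + 32*a^2 - 23*a - 14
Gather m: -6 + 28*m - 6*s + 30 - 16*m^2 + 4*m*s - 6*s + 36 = -16*m^2 + m*(4*s + 28) - 12*s + 60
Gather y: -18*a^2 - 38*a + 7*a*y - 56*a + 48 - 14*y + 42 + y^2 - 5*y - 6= -18*a^2 - 94*a + y^2 + y*(7*a - 19) + 84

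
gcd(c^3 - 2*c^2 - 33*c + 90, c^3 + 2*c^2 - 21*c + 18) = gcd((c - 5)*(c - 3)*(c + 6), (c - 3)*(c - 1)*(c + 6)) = c^2 + 3*c - 18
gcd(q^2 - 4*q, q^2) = q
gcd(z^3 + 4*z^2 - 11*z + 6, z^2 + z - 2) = z - 1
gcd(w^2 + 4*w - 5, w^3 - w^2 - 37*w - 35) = w + 5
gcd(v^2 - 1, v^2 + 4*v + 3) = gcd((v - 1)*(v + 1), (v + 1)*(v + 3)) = v + 1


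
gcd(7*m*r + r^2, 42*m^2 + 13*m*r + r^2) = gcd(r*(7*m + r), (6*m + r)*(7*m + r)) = 7*m + r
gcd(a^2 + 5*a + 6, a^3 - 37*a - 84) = a + 3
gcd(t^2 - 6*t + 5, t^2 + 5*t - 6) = t - 1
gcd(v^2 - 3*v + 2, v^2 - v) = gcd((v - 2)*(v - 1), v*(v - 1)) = v - 1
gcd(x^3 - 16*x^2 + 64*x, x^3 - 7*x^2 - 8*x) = x^2 - 8*x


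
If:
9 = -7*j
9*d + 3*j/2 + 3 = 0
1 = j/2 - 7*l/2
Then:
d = -5/42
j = -9/7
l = -23/49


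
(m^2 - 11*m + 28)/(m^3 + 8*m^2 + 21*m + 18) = (m^2 - 11*m + 28)/(m^3 + 8*m^2 + 21*m + 18)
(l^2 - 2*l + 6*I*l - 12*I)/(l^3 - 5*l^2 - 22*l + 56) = (l + 6*I)/(l^2 - 3*l - 28)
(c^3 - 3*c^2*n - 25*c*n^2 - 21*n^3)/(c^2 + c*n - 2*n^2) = (c^3 - 3*c^2*n - 25*c*n^2 - 21*n^3)/(c^2 + c*n - 2*n^2)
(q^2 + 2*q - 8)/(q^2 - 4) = (q + 4)/(q + 2)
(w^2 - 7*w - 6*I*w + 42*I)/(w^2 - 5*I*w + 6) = (w - 7)/(w + I)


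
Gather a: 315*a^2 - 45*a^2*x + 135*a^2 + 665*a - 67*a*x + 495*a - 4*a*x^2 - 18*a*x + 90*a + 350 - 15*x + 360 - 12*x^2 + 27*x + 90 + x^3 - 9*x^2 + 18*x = a^2*(450 - 45*x) + a*(-4*x^2 - 85*x + 1250) + x^3 - 21*x^2 + 30*x + 800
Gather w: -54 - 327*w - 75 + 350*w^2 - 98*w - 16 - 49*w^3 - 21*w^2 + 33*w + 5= -49*w^3 + 329*w^2 - 392*w - 140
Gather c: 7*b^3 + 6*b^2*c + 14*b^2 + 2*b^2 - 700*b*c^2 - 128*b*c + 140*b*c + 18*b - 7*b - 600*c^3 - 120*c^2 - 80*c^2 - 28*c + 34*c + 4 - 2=7*b^3 + 16*b^2 + 11*b - 600*c^3 + c^2*(-700*b - 200) + c*(6*b^2 + 12*b + 6) + 2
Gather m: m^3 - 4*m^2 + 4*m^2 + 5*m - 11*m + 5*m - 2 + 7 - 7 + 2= m^3 - m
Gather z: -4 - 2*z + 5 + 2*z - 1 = 0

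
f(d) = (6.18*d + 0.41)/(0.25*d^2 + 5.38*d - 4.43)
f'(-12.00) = -0.23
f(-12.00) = 2.24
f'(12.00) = -0.03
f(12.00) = 0.78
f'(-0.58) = -0.54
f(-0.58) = 0.43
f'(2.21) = -0.50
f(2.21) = 1.62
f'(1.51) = -1.84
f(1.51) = 2.28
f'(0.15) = -2.27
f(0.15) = -0.37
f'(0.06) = -1.76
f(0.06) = -0.19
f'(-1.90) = -0.18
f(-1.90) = 0.82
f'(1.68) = -1.21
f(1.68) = 2.03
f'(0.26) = -3.27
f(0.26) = -0.67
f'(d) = (-0.5*d - 5.38)*(6.18*d + 0.41)/(0.25*d^2 + 5.38*d - 4.43)^2 + 6.18/(0.25*d^2 + 5.38*d - 4.43) = (1.545*d^2 + 33.2484*d - (0.5*d + 5.38)*(6.18*d + 0.41) - 27.3774)/(0.25*d^2 + 5.38*d - 4.43)^2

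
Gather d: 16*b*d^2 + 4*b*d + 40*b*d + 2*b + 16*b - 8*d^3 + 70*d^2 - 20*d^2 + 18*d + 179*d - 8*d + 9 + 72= 18*b - 8*d^3 + d^2*(16*b + 50) + d*(44*b + 189) + 81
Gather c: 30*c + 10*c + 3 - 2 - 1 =40*c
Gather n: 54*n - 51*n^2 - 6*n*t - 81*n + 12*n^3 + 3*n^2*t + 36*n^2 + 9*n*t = 12*n^3 + n^2*(3*t - 15) + n*(3*t - 27)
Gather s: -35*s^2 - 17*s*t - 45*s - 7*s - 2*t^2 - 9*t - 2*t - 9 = -35*s^2 + s*(-17*t - 52) - 2*t^2 - 11*t - 9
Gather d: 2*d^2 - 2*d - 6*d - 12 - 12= 2*d^2 - 8*d - 24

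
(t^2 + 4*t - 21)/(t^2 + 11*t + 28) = (t - 3)/(t + 4)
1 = 1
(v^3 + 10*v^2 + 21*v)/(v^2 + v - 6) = v*(v + 7)/(v - 2)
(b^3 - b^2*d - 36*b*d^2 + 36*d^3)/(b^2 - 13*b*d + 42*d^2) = (b^2 + 5*b*d - 6*d^2)/(b - 7*d)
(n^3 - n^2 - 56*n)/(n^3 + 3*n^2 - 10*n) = (n^2 - n - 56)/(n^2 + 3*n - 10)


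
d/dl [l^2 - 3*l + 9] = 2*l - 3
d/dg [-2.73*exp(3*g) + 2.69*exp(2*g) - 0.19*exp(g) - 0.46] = (-8.19*exp(2*g) + 5.38*exp(g) - 0.19)*exp(g)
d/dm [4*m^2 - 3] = 8*m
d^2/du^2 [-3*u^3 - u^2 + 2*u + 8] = -18*u - 2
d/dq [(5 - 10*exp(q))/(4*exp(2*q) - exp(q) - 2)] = 5*((2*exp(q) - 1)*(8*exp(q) - 1) - 8*exp(2*q) + 2*exp(q) + 4)*exp(q)/(-4*exp(2*q) + exp(q) + 2)^2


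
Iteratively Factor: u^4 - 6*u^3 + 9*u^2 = (u - 3)*(u^3 - 3*u^2) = u*(u - 3)*(u^2 - 3*u) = u^2*(u - 3)*(u - 3)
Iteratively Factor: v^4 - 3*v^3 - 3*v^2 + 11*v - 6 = (v - 3)*(v^3 - 3*v + 2) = (v - 3)*(v - 1)*(v^2 + v - 2) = (v - 3)*(v - 1)^2*(v + 2)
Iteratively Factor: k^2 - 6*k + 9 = (k - 3)*(k - 3)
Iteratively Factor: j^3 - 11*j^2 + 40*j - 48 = (j - 3)*(j^2 - 8*j + 16) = (j - 4)*(j - 3)*(j - 4)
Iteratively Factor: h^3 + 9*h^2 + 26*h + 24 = (h + 3)*(h^2 + 6*h + 8) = (h + 3)*(h + 4)*(h + 2)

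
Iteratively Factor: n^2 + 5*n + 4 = (n + 4)*(n + 1)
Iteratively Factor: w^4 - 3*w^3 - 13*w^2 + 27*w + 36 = (w - 3)*(w^3 - 13*w - 12) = (w - 3)*(w + 1)*(w^2 - w - 12) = (w - 3)*(w + 1)*(w + 3)*(w - 4)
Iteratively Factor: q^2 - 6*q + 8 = (q - 4)*(q - 2)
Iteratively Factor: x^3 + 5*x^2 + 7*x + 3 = (x + 1)*(x^2 + 4*x + 3) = (x + 1)*(x + 3)*(x + 1)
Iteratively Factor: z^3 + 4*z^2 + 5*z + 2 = (z + 2)*(z^2 + 2*z + 1) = (z + 1)*(z + 2)*(z + 1)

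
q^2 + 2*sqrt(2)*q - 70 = (q - 5*sqrt(2))*(q + 7*sqrt(2))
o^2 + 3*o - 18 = (o - 3)*(o + 6)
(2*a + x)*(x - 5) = 2*a*x - 10*a + x^2 - 5*x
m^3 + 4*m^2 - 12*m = m*(m - 2)*(m + 6)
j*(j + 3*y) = j^2 + 3*j*y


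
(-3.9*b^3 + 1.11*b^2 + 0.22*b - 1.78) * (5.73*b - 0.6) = -22.347*b^4 + 8.7003*b^3 + 0.5946*b^2 - 10.3314*b + 1.068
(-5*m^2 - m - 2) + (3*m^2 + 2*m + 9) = -2*m^2 + m + 7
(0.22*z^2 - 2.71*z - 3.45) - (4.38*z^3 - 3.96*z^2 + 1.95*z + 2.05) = -4.38*z^3 + 4.18*z^2 - 4.66*z - 5.5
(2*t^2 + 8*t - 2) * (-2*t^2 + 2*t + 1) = -4*t^4 - 12*t^3 + 22*t^2 + 4*t - 2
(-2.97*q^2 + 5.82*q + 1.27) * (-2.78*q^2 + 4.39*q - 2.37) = 8.2566*q^4 - 29.2179*q^3 + 29.0581*q^2 - 8.2181*q - 3.0099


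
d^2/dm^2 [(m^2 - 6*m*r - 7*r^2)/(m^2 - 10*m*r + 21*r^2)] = 8*r/(m^3 - 9*m^2*r + 27*m*r^2 - 27*r^3)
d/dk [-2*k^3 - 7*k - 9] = -6*k^2 - 7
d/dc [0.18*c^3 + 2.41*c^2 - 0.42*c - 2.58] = 0.54*c^2 + 4.82*c - 0.42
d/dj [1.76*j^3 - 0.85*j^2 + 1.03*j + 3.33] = 5.28*j^2 - 1.7*j + 1.03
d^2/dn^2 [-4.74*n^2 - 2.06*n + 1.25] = -9.48000000000000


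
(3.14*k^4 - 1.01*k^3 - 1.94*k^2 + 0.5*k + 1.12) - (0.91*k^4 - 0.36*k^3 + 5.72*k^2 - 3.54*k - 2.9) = 2.23*k^4 - 0.65*k^3 - 7.66*k^2 + 4.04*k + 4.02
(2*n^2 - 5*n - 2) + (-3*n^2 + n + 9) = -n^2 - 4*n + 7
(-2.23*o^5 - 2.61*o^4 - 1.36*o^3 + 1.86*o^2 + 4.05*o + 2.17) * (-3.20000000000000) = 7.136*o^5 + 8.352*o^4 + 4.352*o^3 - 5.952*o^2 - 12.96*o - 6.944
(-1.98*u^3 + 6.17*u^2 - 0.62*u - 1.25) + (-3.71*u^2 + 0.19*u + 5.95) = -1.98*u^3 + 2.46*u^2 - 0.43*u + 4.7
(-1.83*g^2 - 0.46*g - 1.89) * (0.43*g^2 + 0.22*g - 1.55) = -0.7869*g^4 - 0.6004*g^3 + 1.9226*g^2 + 0.2972*g + 2.9295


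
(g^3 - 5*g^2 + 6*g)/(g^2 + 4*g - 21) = g*(g - 2)/(g + 7)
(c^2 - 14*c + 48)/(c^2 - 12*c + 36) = (c - 8)/(c - 6)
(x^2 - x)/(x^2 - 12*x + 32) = x*(x - 1)/(x^2 - 12*x + 32)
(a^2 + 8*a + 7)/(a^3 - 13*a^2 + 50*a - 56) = (a^2 + 8*a + 7)/(a^3 - 13*a^2 + 50*a - 56)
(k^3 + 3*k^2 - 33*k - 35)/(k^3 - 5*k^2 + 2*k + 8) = (k^2 + 2*k - 35)/(k^2 - 6*k + 8)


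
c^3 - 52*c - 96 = (c - 8)*(c + 2)*(c + 6)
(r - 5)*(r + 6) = r^2 + r - 30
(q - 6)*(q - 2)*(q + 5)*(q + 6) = q^4 + 3*q^3 - 46*q^2 - 108*q + 360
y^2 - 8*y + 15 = (y - 5)*(y - 3)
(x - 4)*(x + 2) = x^2 - 2*x - 8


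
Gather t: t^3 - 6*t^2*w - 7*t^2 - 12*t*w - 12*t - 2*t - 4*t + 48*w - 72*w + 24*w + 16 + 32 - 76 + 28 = t^3 + t^2*(-6*w - 7) + t*(-12*w - 18)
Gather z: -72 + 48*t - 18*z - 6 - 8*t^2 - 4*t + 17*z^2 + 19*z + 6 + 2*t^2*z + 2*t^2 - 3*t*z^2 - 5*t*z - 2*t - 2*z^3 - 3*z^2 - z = -6*t^2 + 42*t - 2*z^3 + z^2*(14 - 3*t) + z*(2*t^2 - 5*t) - 72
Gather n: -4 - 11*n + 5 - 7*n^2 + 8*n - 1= -7*n^2 - 3*n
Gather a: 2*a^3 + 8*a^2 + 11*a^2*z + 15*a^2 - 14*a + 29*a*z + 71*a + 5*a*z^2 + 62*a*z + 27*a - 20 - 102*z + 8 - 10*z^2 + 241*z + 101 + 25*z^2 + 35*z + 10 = 2*a^3 + a^2*(11*z + 23) + a*(5*z^2 + 91*z + 84) + 15*z^2 + 174*z + 99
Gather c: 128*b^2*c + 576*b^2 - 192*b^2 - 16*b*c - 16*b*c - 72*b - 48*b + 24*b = 384*b^2 - 96*b + c*(128*b^2 - 32*b)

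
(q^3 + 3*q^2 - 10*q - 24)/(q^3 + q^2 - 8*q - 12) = (q + 4)/(q + 2)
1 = 1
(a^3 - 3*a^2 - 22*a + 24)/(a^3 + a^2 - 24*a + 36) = (a^3 - 3*a^2 - 22*a + 24)/(a^3 + a^2 - 24*a + 36)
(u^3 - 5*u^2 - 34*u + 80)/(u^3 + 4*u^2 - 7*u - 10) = (u - 8)/(u + 1)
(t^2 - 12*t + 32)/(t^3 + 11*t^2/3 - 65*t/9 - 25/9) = 9*(t^2 - 12*t + 32)/(9*t^3 + 33*t^2 - 65*t - 25)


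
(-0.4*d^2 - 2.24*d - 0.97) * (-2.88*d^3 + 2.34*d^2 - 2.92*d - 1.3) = 1.152*d^5 + 5.5152*d^4 - 1.28*d^3 + 4.791*d^2 + 5.7444*d + 1.261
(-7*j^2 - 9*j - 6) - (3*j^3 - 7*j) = -3*j^3 - 7*j^2 - 2*j - 6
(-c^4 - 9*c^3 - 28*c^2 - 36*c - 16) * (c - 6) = -c^5 - 3*c^4 + 26*c^3 + 132*c^2 + 200*c + 96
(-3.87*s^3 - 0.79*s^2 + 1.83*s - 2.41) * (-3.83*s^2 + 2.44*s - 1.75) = 14.8221*s^5 - 6.4171*s^4 - 2.164*s^3 + 15.078*s^2 - 9.0829*s + 4.2175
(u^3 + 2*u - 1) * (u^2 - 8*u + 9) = u^5 - 8*u^4 + 11*u^3 - 17*u^2 + 26*u - 9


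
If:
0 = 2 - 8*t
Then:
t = 1/4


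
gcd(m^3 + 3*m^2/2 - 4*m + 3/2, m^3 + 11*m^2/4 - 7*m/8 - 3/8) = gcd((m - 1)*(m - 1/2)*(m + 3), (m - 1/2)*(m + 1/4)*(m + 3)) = m^2 + 5*m/2 - 3/2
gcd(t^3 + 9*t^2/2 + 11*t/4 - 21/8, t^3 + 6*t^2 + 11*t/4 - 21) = t + 7/2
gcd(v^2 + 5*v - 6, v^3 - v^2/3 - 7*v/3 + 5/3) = v - 1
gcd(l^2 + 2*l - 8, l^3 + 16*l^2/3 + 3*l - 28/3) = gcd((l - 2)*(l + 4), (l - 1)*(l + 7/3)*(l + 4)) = l + 4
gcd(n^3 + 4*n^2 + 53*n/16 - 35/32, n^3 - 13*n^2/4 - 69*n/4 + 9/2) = n - 1/4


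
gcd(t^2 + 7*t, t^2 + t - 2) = 1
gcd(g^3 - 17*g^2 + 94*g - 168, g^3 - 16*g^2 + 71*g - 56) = g - 7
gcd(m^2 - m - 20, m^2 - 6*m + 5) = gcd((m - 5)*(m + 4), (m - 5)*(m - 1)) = m - 5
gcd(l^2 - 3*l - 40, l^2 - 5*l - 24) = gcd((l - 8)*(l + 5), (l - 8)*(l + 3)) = l - 8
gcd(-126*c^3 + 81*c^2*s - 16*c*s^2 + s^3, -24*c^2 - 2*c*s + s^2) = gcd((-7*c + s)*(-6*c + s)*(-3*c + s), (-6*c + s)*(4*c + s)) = -6*c + s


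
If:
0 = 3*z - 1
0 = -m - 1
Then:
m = -1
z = 1/3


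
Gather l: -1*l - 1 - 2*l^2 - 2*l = -2*l^2 - 3*l - 1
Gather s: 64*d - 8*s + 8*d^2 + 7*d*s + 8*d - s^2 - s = 8*d^2 + 72*d - s^2 + s*(7*d - 9)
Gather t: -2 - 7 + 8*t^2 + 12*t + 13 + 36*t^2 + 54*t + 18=44*t^2 + 66*t + 22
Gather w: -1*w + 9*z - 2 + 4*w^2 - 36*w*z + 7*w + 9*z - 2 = 4*w^2 + w*(6 - 36*z) + 18*z - 4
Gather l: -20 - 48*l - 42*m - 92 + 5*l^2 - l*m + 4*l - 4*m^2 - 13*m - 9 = 5*l^2 + l*(-m - 44) - 4*m^2 - 55*m - 121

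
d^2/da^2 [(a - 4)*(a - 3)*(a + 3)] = 6*a - 8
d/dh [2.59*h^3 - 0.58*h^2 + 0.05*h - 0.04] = 7.77*h^2 - 1.16*h + 0.05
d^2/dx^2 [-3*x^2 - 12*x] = -6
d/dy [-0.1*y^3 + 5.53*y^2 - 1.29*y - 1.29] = -0.3*y^2 + 11.06*y - 1.29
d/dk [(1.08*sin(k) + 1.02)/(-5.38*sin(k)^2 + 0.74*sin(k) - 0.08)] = (5.8104*sin(k)^2 + 10.9752*sin(k) - 0.8412)*cos(k)/(28.9444*sin(k)^4 - 7.9624*sin(k)^3 + 1.4084*sin(k)^2 - 0.1184*sin(k) + 0.0064)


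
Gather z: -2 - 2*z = -2*z - 2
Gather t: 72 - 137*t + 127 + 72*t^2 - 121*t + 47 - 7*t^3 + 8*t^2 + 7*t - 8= -7*t^3 + 80*t^2 - 251*t + 238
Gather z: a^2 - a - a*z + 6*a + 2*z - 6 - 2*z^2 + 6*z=a^2 + 5*a - 2*z^2 + z*(8 - a) - 6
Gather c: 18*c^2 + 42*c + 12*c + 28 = 18*c^2 + 54*c + 28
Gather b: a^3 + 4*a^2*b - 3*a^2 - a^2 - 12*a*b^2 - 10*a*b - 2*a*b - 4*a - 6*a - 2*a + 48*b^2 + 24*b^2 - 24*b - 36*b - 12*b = a^3 - 4*a^2 - 12*a + b^2*(72 - 12*a) + b*(4*a^2 - 12*a - 72)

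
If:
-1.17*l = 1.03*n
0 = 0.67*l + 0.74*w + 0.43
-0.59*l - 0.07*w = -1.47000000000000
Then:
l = 2.87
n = -3.26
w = -3.18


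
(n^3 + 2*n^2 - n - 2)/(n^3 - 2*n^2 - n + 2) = (n + 2)/(n - 2)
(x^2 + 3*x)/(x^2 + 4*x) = (x + 3)/(x + 4)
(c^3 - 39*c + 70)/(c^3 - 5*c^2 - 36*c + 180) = (c^2 + 5*c - 14)/(c^2 - 36)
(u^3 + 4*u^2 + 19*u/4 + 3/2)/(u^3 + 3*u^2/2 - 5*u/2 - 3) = (4*u^2 + 8*u + 3)/(2*(2*u^2 - u - 3))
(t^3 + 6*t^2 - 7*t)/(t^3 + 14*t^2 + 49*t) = (t - 1)/(t + 7)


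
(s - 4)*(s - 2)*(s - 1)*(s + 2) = s^4 - 5*s^3 + 20*s - 16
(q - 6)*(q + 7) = q^2 + q - 42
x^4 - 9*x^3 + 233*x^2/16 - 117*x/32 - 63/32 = (x - 7)*(x - 3/2)*(x - 3/4)*(x + 1/4)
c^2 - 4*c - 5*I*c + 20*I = (c - 4)*(c - 5*I)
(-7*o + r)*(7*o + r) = -49*o^2 + r^2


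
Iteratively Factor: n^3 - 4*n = (n)*(n^2 - 4) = n*(n - 2)*(n + 2)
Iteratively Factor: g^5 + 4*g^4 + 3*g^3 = (g)*(g^4 + 4*g^3 + 3*g^2) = g*(g + 1)*(g^3 + 3*g^2) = g^2*(g + 1)*(g^2 + 3*g) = g^2*(g + 1)*(g + 3)*(g)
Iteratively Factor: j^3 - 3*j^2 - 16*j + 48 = (j - 3)*(j^2 - 16) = (j - 4)*(j - 3)*(j + 4)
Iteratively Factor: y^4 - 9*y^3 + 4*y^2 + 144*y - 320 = (y - 4)*(y^3 - 5*y^2 - 16*y + 80) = (y - 4)^2*(y^2 - y - 20) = (y - 5)*(y - 4)^2*(y + 4)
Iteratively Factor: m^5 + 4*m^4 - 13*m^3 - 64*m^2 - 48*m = (m + 1)*(m^4 + 3*m^3 - 16*m^2 - 48*m) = (m - 4)*(m + 1)*(m^3 + 7*m^2 + 12*m) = (m - 4)*(m + 1)*(m + 3)*(m^2 + 4*m) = m*(m - 4)*(m + 1)*(m + 3)*(m + 4)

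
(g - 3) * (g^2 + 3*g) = g^3 - 9*g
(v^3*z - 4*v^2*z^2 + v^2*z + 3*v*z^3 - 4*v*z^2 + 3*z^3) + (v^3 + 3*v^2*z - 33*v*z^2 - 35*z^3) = v^3*z + v^3 - 4*v^2*z^2 + 4*v^2*z + 3*v*z^3 - 37*v*z^2 - 32*z^3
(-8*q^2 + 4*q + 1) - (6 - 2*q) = -8*q^2 + 6*q - 5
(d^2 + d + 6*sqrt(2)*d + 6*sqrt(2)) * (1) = d^2 + d + 6*sqrt(2)*d + 6*sqrt(2)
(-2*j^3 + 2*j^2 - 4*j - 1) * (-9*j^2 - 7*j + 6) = 18*j^5 - 4*j^4 + 10*j^3 + 49*j^2 - 17*j - 6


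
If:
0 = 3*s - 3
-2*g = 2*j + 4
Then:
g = -j - 2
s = 1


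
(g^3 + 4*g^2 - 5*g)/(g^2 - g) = g + 5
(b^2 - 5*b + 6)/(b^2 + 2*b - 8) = (b - 3)/(b + 4)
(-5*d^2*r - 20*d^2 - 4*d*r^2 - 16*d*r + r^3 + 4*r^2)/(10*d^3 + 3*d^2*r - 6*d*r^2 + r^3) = (r + 4)/(-2*d + r)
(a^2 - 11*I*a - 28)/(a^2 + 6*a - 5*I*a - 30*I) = (a^2 - 11*I*a - 28)/(a^2 + a*(6 - 5*I) - 30*I)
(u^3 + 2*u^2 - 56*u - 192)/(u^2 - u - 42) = (u^2 - 4*u - 32)/(u - 7)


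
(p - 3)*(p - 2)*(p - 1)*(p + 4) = p^4 - 2*p^3 - 13*p^2 + 38*p - 24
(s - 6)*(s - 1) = s^2 - 7*s + 6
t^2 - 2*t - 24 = (t - 6)*(t + 4)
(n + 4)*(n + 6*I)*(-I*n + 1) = -I*n^3 + 7*n^2 - 4*I*n^2 + 28*n + 6*I*n + 24*I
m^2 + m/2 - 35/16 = (m - 5/4)*(m + 7/4)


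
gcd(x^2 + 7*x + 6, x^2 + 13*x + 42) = x + 6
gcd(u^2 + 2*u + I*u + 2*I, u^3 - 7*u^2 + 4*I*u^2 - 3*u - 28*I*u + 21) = u + I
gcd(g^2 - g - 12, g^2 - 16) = g - 4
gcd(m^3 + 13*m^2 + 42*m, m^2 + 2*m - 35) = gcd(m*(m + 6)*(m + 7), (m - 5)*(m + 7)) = m + 7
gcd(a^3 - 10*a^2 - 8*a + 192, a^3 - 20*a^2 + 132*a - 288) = a^2 - 14*a + 48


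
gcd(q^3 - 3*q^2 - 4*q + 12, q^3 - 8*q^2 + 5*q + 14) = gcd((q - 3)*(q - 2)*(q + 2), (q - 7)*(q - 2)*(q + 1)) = q - 2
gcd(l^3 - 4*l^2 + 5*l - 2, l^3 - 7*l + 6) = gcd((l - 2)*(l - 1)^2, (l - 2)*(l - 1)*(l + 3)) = l^2 - 3*l + 2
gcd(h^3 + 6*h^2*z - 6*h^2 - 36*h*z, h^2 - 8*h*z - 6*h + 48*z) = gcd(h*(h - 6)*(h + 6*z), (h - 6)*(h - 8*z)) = h - 6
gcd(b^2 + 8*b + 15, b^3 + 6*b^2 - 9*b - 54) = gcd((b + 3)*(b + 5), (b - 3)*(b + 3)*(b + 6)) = b + 3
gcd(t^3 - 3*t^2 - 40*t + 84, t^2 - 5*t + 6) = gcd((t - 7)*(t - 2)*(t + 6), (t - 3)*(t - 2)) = t - 2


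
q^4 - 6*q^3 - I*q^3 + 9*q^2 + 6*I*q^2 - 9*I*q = q*(q - 3)^2*(q - I)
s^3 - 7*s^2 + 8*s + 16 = (s - 4)^2*(s + 1)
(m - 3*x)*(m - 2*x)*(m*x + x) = m^3*x - 5*m^2*x^2 + m^2*x + 6*m*x^3 - 5*m*x^2 + 6*x^3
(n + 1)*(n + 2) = n^2 + 3*n + 2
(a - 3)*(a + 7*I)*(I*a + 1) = I*a^3 - 6*a^2 - 3*I*a^2 + 18*a + 7*I*a - 21*I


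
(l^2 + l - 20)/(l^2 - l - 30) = (l - 4)/(l - 6)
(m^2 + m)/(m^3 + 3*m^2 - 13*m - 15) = m/(m^2 + 2*m - 15)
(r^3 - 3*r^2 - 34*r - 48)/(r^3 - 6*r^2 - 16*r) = (r + 3)/r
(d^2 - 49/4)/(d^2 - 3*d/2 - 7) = (d + 7/2)/(d + 2)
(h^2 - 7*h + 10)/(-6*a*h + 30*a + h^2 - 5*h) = (2 - h)/(6*a - h)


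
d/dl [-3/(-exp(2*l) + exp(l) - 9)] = (3 - 6*exp(l))*exp(l)/(exp(2*l) - exp(l) + 9)^2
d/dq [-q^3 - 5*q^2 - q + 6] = -3*q^2 - 10*q - 1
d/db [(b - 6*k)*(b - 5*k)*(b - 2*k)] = 3*b^2 - 26*b*k + 52*k^2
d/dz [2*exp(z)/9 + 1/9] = 2*exp(z)/9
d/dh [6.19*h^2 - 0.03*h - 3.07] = 12.38*h - 0.03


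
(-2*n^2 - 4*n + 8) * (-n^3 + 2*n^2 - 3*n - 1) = 2*n^5 - 10*n^3 + 30*n^2 - 20*n - 8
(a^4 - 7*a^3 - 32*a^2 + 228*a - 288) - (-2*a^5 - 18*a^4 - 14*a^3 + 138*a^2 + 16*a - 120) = 2*a^5 + 19*a^4 + 7*a^3 - 170*a^2 + 212*a - 168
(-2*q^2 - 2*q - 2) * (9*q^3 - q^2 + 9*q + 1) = -18*q^5 - 16*q^4 - 34*q^3 - 18*q^2 - 20*q - 2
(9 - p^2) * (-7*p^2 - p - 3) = 7*p^4 + p^3 - 60*p^2 - 9*p - 27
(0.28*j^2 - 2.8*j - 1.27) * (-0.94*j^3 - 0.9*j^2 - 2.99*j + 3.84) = -0.2632*j^5 + 2.38*j^4 + 2.8766*j^3 + 10.5902*j^2 - 6.9547*j - 4.8768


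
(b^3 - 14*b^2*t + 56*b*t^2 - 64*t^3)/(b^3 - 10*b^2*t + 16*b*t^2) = (b - 4*t)/b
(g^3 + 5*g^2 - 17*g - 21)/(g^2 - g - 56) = (g^2 - 2*g - 3)/(g - 8)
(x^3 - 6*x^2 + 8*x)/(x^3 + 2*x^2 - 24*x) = (x - 2)/(x + 6)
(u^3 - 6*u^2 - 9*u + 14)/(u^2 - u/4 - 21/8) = 8*(-u^3 + 6*u^2 + 9*u - 14)/(-8*u^2 + 2*u + 21)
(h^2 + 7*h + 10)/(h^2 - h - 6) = (h + 5)/(h - 3)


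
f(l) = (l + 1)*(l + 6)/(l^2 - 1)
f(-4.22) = -0.34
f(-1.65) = -1.64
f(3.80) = 3.50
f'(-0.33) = -3.96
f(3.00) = 4.50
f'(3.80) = -0.89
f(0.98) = -349.00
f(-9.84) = 0.35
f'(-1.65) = -1.00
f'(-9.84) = -0.06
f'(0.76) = -121.53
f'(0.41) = -20.11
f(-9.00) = 0.30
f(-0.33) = -4.26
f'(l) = -2*l*(l + 1)*(l + 6)/(l^2 - 1)^2 + (l + 1)/(l^2 - 1) + (l + 6)/(l^2 - 1) = -7/(l^2 - 2*l + 1)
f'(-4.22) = -0.26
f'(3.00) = -1.75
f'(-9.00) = -0.07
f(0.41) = -10.86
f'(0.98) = -17500.00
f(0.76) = -28.17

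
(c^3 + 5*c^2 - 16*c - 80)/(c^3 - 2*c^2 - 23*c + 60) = (c + 4)/(c - 3)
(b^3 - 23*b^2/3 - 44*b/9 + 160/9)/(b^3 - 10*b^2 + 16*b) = (b^2 + b/3 - 20/9)/(b*(b - 2))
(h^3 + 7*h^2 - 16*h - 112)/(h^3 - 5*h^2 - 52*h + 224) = (h + 4)/(h - 8)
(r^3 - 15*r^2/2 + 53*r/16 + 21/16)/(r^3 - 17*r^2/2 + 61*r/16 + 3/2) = (r - 7)/(r - 8)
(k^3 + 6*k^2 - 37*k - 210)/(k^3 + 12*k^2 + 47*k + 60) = (k^2 + k - 42)/(k^2 + 7*k + 12)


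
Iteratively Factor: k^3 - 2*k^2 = (k)*(k^2 - 2*k) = k*(k - 2)*(k)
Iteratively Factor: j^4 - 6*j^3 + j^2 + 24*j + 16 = (j + 1)*(j^3 - 7*j^2 + 8*j + 16) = (j - 4)*(j + 1)*(j^2 - 3*j - 4) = (j - 4)*(j + 1)^2*(j - 4)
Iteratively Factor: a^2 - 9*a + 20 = (a - 4)*(a - 5)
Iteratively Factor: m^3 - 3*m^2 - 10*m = (m - 5)*(m^2 + 2*m) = m*(m - 5)*(m + 2)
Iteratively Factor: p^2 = (p)*(p)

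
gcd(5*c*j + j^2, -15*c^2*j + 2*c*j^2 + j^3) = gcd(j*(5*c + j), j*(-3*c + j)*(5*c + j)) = 5*c*j + j^2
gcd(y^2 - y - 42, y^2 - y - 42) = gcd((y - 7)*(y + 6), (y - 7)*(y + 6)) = y^2 - y - 42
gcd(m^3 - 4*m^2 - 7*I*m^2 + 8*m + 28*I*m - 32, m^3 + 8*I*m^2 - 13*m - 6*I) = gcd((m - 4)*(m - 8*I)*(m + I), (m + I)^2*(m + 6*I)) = m + I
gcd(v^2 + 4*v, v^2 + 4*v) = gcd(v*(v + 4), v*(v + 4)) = v^2 + 4*v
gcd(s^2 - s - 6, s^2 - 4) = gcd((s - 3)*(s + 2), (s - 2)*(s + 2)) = s + 2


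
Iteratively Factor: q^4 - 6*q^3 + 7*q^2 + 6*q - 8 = (q - 1)*(q^3 - 5*q^2 + 2*q + 8) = (q - 2)*(q - 1)*(q^2 - 3*q - 4) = (q - 4)*(q - 2)*(q - 1)*(q + 1)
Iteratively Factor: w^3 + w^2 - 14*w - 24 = (w + 2)*(w^2 - w - 12) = (w - 4)*(w + 2)*(w + 3)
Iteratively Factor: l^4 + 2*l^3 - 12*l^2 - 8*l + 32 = (l - 2)*(l^3 + 4*l^2 - 4*l - 16) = (l - 2)*(l + 4)*(l^2 - 4) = (l - 2)*(l + 2)*(l + 4)*(l - 2)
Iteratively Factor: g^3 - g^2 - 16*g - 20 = (g + 2)*(g^2 - 3*g - 10) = (g + 2)^2*(g - 5)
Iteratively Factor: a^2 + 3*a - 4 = (a - 1)*(a + 4)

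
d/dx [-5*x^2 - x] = -10*x - 1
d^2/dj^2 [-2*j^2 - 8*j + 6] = -4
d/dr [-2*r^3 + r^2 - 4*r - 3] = -6*r^2 + 2*r - 4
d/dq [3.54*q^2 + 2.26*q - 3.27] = 7.08*q + 2.26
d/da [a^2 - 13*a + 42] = 2*a - 13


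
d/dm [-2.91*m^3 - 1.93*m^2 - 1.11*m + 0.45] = -8.73*m^2 - 3.86*m - 1.11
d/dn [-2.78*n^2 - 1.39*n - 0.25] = -5.56*n - 1.39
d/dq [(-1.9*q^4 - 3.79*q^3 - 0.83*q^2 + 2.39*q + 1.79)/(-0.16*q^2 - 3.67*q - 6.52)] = (0.608*q^5 + 21.5254*q^4 + 77.3706*q^3 + 77.5609*q^2 + 11.396*q - 9.0135)/(0.0256*q^4 + 1.1744*q^3 + 15.5553*q^2 + 47.8568*q + 42.5104)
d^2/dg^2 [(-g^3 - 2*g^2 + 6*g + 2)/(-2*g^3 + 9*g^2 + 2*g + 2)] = 4*(13*g^6 - 30*g^5 + 162*g^4 - 108*g^3 - 351*g^2 + 102*g + 30)/(8*g^9 - 108*g^8 + 462*g^7 - 537*g^6 - 246*g^5 - 546*g^4 - 200*g^3 - 132*g^2 - 24*g - 8)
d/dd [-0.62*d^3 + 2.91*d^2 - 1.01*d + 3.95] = -1.86*d^2 + 5.82*d - 1.01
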